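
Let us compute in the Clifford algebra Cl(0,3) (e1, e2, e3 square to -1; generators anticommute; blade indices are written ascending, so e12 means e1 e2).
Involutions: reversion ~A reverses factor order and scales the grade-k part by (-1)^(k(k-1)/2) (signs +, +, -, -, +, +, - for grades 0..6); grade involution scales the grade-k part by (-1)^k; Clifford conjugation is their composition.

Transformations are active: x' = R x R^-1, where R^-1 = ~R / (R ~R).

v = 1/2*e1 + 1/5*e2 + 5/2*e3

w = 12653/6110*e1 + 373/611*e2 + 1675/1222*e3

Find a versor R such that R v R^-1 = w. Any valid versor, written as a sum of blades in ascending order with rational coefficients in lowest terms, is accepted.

Construction: equal norms (both -327/50) license R = v + w = 7854/3055*e1 + 2476/3055*e2 + 2365/611*e3 — nothing changes along that direction, while (v - w)/2 changes sign, so v maps onto w.
Answer: 7854/3055*e1 + 2476/3055*e2 + 2365/611*e3


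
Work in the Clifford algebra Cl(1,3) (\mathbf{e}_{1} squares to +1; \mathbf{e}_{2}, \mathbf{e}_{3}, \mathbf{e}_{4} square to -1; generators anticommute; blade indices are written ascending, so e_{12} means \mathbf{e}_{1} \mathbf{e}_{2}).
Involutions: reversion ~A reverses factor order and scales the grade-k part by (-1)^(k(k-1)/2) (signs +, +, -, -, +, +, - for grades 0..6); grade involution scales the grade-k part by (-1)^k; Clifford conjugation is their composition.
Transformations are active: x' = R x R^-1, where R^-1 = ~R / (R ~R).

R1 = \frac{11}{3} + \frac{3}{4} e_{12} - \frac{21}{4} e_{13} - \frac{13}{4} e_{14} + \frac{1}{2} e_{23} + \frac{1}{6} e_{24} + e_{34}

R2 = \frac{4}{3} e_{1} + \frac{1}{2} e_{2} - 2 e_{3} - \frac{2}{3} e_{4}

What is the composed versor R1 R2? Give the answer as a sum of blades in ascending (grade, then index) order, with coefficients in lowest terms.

Distribute over the terms of R2 (each basis-blade product reordered to ascending indices, repeated generators contracted through their squares):
R1 (\frac{4}{3} e_{1}) = \frac{44}{9} e_{1} - e_{2} + 7 e_{3} + \frac{13}{3} e_{4} + \frac{2}{3} e_{123} + \frac{2}{9} e_{124} + \frac{4}{3} e_{134}
R1 (\frac{1}{2} e_{2}) = -\frac{3}{8} e_{1} + \frac{11}{6} e_{2} + \frac{1}{4} e_{3} + \frac{1}{12} e_{4} + \frac{21}{8} e_{123} + \frac{13}{8} e_{124} + \frac{1}{2} e_{234}
R1 (-2 e_{3}) = -\frac{21}{2} e_{1} + e_{2} - \frac{22}{3} e_{3} - 2 e_{4} - \frac{3}{2} e_{123} - \frac{13}{2} e_{134} + \frac{1}{3} e_{234}
R1 (-\frac{2}{3} e_{4}) = -\frac{13}{6} e_{1} + \frac{1}{9} e_{2} + \frac{2}{3} e_{3} - \frac{22}{9} e_{4} - \frac{1}{2} e_{124} + \frac{7}{2} e_{134} - \frac{1}{3} e_{234}
Summing the partial products and collecting blades:
Answer: -\frac{587}{72} e_{1} + \frac{35}{18} e_{2} + \frac{7}{12} e_{3} - \frac{1}{36} e_{4} + \frac{43}{24} e_{123} + \frac{97}{72} e_{124} - \frac{5}{3} e_{134} + \frac{1}{2} e_{234}


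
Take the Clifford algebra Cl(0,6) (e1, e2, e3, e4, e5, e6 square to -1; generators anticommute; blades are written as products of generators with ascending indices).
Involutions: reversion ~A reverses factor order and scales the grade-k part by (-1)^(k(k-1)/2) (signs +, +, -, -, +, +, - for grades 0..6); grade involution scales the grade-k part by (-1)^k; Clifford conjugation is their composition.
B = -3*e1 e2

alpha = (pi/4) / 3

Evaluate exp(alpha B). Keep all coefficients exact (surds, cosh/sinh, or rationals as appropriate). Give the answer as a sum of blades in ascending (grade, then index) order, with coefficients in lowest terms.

B^2 = (-3)^2*(e1 e2)^2 = 9*(-1) = -9 (a basis 2-blade squares to minus the product of its generators' squares).
B^2 = -9 — circular case — the even/odd split gives cos and sin: l = 3, alpha*l = pi/4, so exp(alpha B) = cos(pi/4) + (sin(pi/4)/3)*B = sqrt(2)/2 + (sqrt(2)/6)*B.
Answer: sqrt(2)/2 - sqrt(2)/2*e1 e2


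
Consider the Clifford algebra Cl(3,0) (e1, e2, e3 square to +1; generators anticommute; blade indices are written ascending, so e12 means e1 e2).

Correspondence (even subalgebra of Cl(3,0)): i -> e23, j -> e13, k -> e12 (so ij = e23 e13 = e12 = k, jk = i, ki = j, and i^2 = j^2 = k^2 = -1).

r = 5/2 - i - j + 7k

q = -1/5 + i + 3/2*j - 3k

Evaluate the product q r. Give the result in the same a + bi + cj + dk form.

In blades: q = -1/5 - 3*e12 + 3/2*e13 + e23, r = 5/2 + 7*e12 - e13 - e23.
Distribute q over r term by term (generator squares from the signature, products reordered to ascending indices): (-1/5)*r = -1/2 - 7/5*e12 + 1/5*e13 + 1/5*e23; (-3*e12)*r = 21 - 15/2*e12 + 3*e13 - 3*e23; (3/2*e13)*r = 3/2 + 3/2*e12 + 15/4*e13 + 21/2*e23; (e23)*r = 1 - e12 - 7*e13 + 5/2*e23.
Sum: 23 - 42/5*e12 - 1/20*e13 + 51/5*e23; translating back through the correspondence:
Answer: 23 + 51/5*i - 1/20*j - 42/5*k


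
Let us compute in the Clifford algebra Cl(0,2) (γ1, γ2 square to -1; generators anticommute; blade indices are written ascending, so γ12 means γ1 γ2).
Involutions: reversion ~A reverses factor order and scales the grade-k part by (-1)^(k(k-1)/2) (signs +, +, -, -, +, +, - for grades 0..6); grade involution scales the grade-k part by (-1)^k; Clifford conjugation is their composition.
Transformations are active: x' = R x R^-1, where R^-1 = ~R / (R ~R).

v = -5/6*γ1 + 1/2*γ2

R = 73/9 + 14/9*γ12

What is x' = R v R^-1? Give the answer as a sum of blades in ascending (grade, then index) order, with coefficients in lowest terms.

~R = 73/9 - 14/9*γ12, and R ~R = 5525/81, so R^-1 = ~R / (5525/81).
R v = -407/54*γ1 + 149/54*γ2
Answer: -10599/11050*γ1 + 5179/33150*γ2


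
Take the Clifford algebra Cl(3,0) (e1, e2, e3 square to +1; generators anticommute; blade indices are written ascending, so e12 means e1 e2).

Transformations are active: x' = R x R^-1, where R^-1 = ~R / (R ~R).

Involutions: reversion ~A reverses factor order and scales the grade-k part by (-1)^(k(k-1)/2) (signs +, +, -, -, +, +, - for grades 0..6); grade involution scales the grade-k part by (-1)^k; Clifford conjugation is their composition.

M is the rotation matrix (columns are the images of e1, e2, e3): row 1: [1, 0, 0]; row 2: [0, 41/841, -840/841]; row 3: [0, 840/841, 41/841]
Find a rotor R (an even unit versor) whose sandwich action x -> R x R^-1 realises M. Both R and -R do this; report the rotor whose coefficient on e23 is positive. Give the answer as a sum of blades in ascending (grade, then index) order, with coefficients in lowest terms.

Method: write R = a + b12*e12 + b13*e13 + b23*e23 with a^2 + b12^2 + b13^2 + b23^2 = 1 (so R^-1 = ~R). Expanding the columns R e_j ~R gives tr M = 4a^2 - 1 and, from the antisymmetric part, M21 - M12 = -4a*b12, M13 - M31 = 4a*b13, M32 - M23 = -4a*b23.
Here tr M = 923/841, so a^2 = (1 + tr M)/4 = 441/841 and a = ±21/29. Taking a = 21/29: M21 - M12 = 0, M13 - M31 = 0, M32 - M23 = 1680/841, giving b12 = 0, b13 = 0, b23 = -20/29, i.e. R = 21/29 - 20/29*e23.
Its e23 coefficient is negative, so report the other preimage -R.
Answer: -21/29 + 20/29*e23. Sheet selection: the two-to-one cover makes ±R indistinguishable at the matrix level (trace 923/841), so uniqueness comes from the required sign on e23.


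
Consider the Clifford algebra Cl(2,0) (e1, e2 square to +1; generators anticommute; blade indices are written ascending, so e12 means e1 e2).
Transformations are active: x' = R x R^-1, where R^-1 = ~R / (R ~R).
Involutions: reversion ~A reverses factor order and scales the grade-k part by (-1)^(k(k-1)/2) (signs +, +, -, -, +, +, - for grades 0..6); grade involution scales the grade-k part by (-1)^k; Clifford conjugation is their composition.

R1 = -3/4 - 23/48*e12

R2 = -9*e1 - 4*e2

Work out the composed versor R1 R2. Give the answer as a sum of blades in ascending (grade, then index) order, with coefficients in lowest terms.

Distribute over the terms of R1 (each basis-blade product reordered to ascending indices, repeated generators contracted through their squares):
(-3/4) R2 = 27/4*e1 + 3*e2
(-23/48*e12) R2 = 23/12*e1 - 69/16*e2
Summing the partial products and collecting blades:
Answer: 26/3*e1 - 21/16*e2


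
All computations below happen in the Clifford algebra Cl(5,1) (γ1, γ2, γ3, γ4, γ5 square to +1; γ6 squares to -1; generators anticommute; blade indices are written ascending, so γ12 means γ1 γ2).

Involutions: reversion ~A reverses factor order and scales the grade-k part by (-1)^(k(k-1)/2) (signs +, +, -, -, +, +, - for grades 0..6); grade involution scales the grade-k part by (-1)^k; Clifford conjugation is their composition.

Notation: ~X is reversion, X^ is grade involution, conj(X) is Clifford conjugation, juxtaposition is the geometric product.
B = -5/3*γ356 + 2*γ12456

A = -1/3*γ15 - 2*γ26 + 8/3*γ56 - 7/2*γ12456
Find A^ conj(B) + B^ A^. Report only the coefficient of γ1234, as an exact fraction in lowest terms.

first term: 7 - 40/9*γ3 - 16/3*γ124 - 5/9*γ136 + 4*γ145 - 10/3*γ235 - 2/3*γ246 + 35/6*γ1234
second term: 7 + 40/9*γ3 - 16/3*γ124 - 5/9*γ136 + 4*γ145 - 10/3*γ235 - 2/3*γ246 + 35/6*γ1234
Answer: 35/3


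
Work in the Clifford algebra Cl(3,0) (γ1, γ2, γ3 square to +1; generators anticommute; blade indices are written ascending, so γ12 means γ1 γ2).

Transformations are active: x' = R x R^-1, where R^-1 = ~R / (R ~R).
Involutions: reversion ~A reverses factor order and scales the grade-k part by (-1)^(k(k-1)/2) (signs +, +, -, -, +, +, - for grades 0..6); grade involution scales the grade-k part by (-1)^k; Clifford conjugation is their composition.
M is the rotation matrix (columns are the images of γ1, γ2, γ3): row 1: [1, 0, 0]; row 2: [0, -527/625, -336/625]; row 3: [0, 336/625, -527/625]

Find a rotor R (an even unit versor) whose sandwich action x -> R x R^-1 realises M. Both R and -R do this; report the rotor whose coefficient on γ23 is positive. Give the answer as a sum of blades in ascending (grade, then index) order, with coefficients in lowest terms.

Method: write R = a + b12*γ12 + b13*γ13 + b23*γ23 with a^2 + b12^2 + b13^2 + b23^2 = 1 (so R^-1 = ~R). Expanding the columns R e_j ~R gives tr M = 4a^2 - 1 and, from the antisymmetric part, M21 - M12 = -4a*b12, M13 - M31 = 4a*b13, M32 - M23 = -4a*b23.
Here tr M = -429/625, so a^2 = (1 + tr M)/4 = 49/625 and a = ±7/25. Taking a = 7/25: M21 - M12 = 0, M13 - M31 = 0, M32 - M23 = 672/625, giving b12 = 0, b13 = 0, b23 = -24/25, i.e. R = 7/25 - 24/25*γ23.
Its γ23 coefficient is negative, so report the other preimage -R.
Answer: -7/25 + 24/25*γ23. Why the constraint matters: R and -R act identically through the sandwich — M has trace -429/625 either way — so only the sign condition on γ23 picks one of the two preimages.


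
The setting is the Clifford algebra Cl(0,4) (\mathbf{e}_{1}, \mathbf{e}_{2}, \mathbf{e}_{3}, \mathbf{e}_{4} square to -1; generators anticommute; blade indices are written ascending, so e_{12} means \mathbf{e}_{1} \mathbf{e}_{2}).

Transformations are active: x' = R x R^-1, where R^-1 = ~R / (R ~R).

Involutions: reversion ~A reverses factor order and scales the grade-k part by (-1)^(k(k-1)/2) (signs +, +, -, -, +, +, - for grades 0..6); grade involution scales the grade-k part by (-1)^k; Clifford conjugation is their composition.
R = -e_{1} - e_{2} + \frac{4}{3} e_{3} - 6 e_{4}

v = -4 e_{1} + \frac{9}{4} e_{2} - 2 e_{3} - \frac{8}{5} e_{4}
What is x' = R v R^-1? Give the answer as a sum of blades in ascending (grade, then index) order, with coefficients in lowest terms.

~R = -e_{1} - e_{2} + \frac{4}{3} e_{3} - 6 e_{4}, and R ~R = -\frac{358}{9}, so R^-1 = ~R / (-\frac{358}{9}).
R v = -\frac{521}{60} - \frac{25}{4} e_{12} + \frac{22}{3} e_{13} - \frac{112}{5} e_{14} - e_{23} + \frac{151}{10} e_{24} - \frac{212}{15} e_{34}
Answer: \frac{12757}{3580} e_{1} - \frac{4809}{1790} e_{2} + \frac{2311}{895} e_{3} - \frac{365}{358} e_{4}


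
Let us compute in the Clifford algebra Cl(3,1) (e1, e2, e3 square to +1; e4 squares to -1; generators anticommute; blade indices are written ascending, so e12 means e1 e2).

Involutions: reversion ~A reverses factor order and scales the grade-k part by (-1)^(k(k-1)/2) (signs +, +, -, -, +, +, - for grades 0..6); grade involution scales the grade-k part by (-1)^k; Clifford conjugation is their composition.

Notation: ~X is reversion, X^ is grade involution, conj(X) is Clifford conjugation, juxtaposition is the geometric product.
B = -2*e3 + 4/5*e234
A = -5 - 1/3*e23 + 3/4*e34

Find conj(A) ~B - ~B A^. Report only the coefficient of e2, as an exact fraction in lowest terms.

first term: -1/15*e2 + 10*e3 - 37/30*e4 + 4*e234
second term: -19/15*e2 + 10*e3 - 53/30*e4 + 4*e234
Answer: 6/5


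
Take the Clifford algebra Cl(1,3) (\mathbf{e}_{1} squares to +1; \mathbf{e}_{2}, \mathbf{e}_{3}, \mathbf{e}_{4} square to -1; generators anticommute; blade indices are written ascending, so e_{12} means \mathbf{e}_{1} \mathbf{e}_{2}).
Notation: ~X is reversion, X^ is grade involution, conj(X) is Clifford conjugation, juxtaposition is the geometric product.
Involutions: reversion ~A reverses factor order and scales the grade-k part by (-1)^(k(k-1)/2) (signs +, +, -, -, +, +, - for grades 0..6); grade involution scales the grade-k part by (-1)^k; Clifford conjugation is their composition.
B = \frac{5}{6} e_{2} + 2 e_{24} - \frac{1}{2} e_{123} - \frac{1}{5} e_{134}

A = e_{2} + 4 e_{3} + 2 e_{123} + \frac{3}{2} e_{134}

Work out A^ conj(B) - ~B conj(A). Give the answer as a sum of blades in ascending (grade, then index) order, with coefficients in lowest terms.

first term: -\frac{32}{15} - 2 e_{4} - 2 e_{12} + \frac{13}{6} e_{13} + \frac{4}{5} e_{14} - \frac{10}{3} e_{23} + \frac{7}{20} e_{24} - 3 e_{123} + 4 e_{134} - 8 e_{234} + \frac{21}{20} e_{1234}
second term: -\frac{7}{15} + 2 e_{4} + 2 e_{12} + \frac{7}{6} e_{13} - \frac{4}{5} e_{14} - \frac{10}{3} e_{23} - \frac{7}{20} e_{24} - 3 e_{123} + 4 e_{134} - 8 e_{234} - \frac{29}{20} e_{1234}
Answer: -\frac{5}{3} - 4 e_{4} - 4 e_{12} + e_{13} + \frac{8}{5} e_{14} + \frac{7}{10} e_{24} + \frac{5}{2} e_{1234}


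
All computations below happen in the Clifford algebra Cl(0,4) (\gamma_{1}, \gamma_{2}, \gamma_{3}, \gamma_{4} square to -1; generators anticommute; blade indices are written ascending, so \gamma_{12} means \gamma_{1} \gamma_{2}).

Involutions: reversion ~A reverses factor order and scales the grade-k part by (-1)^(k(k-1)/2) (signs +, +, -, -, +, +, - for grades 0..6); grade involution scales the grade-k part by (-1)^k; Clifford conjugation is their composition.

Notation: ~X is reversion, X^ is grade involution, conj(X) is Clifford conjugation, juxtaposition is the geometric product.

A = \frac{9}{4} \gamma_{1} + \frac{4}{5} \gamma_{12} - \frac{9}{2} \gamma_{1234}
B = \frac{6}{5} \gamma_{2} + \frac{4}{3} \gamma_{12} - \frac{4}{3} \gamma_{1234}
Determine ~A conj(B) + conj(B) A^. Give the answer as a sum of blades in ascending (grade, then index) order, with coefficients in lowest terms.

first term: \frac{74}{15} - \frac{24}{25} \gamma_{1} + 3 \gamma_{2} - \frac{27}{10} \gamma_{12} - \frac{106}{15} \gamma_{34} - \frac{27}{5} \gamma_{134} + 3 \gamma_{234}
second term: \frac{106}{15} - \frac{24}{25} \gamma_{1} + 3 \gamma_{2} - \frac{27}{10} \gamma_{12} - \frac{74}{15} \gamma_{34} + \frac{27}{5} \gamma_{134} + 3 \gamma_{234}
Answer: 12 - \frac{48}{25} \gamma_{1} + 6 \gamma_{2} - \frac{27}{5} \gamma_{12} - 12 \gamma_{34} + 6 \gamma_{234}


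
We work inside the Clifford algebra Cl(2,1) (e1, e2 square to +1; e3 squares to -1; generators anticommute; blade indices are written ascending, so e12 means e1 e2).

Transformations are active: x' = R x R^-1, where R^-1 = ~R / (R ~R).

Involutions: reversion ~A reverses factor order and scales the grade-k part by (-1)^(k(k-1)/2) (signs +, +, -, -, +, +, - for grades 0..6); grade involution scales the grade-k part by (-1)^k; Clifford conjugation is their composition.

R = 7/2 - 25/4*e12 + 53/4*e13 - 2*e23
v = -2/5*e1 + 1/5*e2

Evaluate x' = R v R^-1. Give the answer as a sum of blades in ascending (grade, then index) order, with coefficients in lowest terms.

~R = 7/2 + 25/4*e12 - 53/4*e13 + 2*e23, and R ~R = -513/4, so R^-1 = ~R / (-513/4).
R v = -53/20*e1 - 9/5*e2 + 57/10*e3 - 37/20*e123
Answer: 103/171*e1 + 1439/5130*e2 - 2521/5130*e3


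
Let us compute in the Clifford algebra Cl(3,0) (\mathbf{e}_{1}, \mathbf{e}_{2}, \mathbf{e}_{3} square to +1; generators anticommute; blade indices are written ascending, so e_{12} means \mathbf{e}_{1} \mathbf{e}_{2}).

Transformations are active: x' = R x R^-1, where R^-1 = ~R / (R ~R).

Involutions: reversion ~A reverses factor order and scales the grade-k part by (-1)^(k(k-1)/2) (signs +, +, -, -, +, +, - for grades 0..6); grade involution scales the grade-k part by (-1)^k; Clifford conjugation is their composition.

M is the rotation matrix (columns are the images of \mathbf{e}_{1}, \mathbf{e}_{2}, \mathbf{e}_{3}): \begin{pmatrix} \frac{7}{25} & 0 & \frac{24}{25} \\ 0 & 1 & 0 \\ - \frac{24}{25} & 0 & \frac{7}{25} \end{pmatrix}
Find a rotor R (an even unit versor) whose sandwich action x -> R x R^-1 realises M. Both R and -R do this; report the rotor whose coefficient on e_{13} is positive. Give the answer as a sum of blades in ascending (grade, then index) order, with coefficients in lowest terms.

Method: write R = a + b12*e_{12} + b13*e_{13} + b23*e_{23} with a^2 + b12^2 + b13^2 + b23^2 = 1 (so R^-1 = ~R). Expanding the columns R e_j ~R gives tr M = 4a^2 - 1 and, from the antisymmetric part, M21 - M12 = -4a*b12, M13 - M31 = 4a*b13, M32 - M23 = -4a*b23.
Here tr M = \frac{39}{25}, so a^2 = (1 + tr M)/4 = \frac{16}{25} and a = ±\frac{4}{5}. Taking a = \frac{4}{5}: M21 - M12 = 0, M13 - M31 = \frac{48}{25}, M32 - M23 = 0, giving b12 = 0, b13 = \frac{3}{5}, b23 = 0, i.e. R = \frac{4}{5} + \frac{3}{5} e_{13}.
Its e_{13} coefficient is already positive.
Answer: \frac{4}{5} + \frac{3}{5} e_{13}. Key observation: the double cover Spin(3) -> SO(3) sends R and -R to the same matrix (trace \frac{39}{25} here), so the stated sign of the e_{13} coefficient is what selects one sheet.


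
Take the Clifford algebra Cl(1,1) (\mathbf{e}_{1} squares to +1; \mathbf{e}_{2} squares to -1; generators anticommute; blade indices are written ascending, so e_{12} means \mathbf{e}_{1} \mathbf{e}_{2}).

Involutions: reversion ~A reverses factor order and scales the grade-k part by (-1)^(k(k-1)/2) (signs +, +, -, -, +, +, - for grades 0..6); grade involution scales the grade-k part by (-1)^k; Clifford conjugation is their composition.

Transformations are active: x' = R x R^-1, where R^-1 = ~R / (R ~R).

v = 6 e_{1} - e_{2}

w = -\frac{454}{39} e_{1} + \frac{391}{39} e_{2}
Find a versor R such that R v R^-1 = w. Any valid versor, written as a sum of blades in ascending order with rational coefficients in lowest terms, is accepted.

Here q(v) = q(w) = 35; the classical choice R = v + w = -\frac{220}{39} e_{1} + \frac{352}{39} e_{2} then realises v -> w under the sandwich.
Answer: -\frac{220}{39} e_{1} + \frac{352}{39} e_{2}


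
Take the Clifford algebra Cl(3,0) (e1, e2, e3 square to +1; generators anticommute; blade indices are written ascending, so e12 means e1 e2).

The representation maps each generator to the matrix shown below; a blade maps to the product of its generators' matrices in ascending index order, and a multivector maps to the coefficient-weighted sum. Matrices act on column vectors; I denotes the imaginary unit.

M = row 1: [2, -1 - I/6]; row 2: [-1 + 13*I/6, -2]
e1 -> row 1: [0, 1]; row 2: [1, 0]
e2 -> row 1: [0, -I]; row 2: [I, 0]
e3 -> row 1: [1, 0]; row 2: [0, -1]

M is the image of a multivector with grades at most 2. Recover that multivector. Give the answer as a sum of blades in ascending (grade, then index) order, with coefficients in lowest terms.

Method: 1, rho(e1), rho(e2), rho(e3) form a trace-orthogonal basis of the 2x2 complex matrices (tr(X Y) = 2 if X = Y, else 0), so M = m0*1 + m1*rho(e1) + m2*rho(e2) + m3*rho(e3) with m0 = tr(M)/2 = 0, m1 = tr(M rho(e1))/2 = -1 + I, m2 = tr(M rho(e2))/2 = 7/6, m3 = tr(M rho(e3))/2 = 2.
Multiplying table entries, the bivector images are rho(e12) = I*rho(e3), rho(e13) = -I*rho(e2), rho(e23) = I*rho(e1); with real blade coefficients the real parts of m0..m3 are the coefficients of 1, e1, e2, e3 and the imaginary parts give the bivectors (e23: Im m1, e13: -Im m2, e12: Im m3).
Answer: -e1 + 7/6*e2 + 2*e3 + e23


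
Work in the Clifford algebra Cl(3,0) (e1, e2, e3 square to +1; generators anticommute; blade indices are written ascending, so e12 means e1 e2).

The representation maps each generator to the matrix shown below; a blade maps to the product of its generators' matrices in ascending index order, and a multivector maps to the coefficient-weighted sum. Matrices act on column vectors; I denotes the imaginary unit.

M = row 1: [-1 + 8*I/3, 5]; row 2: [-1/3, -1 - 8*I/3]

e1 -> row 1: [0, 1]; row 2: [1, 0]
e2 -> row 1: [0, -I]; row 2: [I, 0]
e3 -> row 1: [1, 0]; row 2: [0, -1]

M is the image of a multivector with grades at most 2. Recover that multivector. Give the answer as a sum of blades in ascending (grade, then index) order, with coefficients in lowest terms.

Method: 1, rho(e1), rho(e2), rho(e3) form a trace-orthogonal basis of the 2x2 complex matrices (tr(X Y) = 2 if X = Y, else 0), so M = m0*1 + m1*rho(e1) + m2*rho(e2) + m3*rho(e3) with m0 = tr(M)/2 = -1, m1 = tr(M rho(e1))/2 = 7/3, m2 = tr(M rho(e2))/2 = 8*I/3, m3 = tr(M rho(e3))/2 = 8*I/3.
Multiplying table entries, the bivector images are rho(e12) = I*rho(e3), rho(e13) = -I*rho(e2), rho(e23) = I*rho(e1); with real blade coefficients the real parts of m0..m3 are the coefficients of 1, e1, e2, e3 and the imaginary parts give the bivectors (e23: Im m1, e13: -Im m2, e12: Im m3).
Answer: -1 + 7/3*e1 + 8/3*e12 - 8/3*e13


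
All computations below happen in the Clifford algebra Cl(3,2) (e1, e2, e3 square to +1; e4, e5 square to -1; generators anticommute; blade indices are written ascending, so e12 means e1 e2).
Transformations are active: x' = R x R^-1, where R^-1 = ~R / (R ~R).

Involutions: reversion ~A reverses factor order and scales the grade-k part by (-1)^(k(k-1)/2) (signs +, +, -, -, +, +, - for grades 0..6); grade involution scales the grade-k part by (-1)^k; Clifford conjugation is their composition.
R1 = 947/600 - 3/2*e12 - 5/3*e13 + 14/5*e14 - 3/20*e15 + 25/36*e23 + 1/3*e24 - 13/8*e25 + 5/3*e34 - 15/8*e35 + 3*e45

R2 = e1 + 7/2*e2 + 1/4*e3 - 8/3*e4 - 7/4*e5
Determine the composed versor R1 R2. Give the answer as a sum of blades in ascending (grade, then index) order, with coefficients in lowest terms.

Distribute over the terms of R2 (each basis-blade product reordered to ascending indices, repeated generators contracted through their squares):
R1 (e1) = 947/600*e1 + 3/2*e2 + 5/3*e3 - 14/5*e4 + 3/20*e5 + 25/36*e123 + 1/3*e124 - 13/8*e125 + 5/3*e134 - 15/8*e135 + 3*e145
R1 (7/2*e2) = -21/4*e1 + 6629/1200*e2 - 175/72*e3 - 7/6*e4 + 91/16*e5 + 35/6*e123 - 49/5*e124 + 21/40*e125 + 35/6*e234 - 105/16*e235 + 21/2*e245
R1 (1/4*e3) = -5/12*e1 + 25/144*e2 + 947/2400*e3 - 5/12*e4 + 15/32*e5 - 3/8*e123 - 7/10*e134 + 3/80*e135 - 1/12*e234 + 13/32*e235 + 3/4*e345
R1 (-8/3*e4) = 112/15*e1 + 8/9*e2 + 40/9*e3 - 947/225*e4 - 8*e5 + 4*e124 + 40/9*e134 - 2/5*e145 - 50/27*e234 - 13/3*e245 - 5*e345
R1 (-7/4*e5) = -21/80*e1 - 91/32*e2 - 105/32*e3 + 21/4*e4 - 6629/2400*e5 + 21/8*e125 + 35/12*e135 - 49/10*e145 - 175/144*e235 - 7/12*e245 - 35/12*e345
Summing the partial products and collecting blades:
Answer: 3739/1200*e1 + 12583/2400*e2 + 1429/1800*e3 - 752/225*e4 - 5347/1200*e5 + 443/72*e123 - 82/15*e124 + 61/40*e125 + 487/90*e134 + 259/240*e135 - 23/10*e145 + 421/108*e234 - 2123/288*e235 + 67/12*e245 - 43/6*e345


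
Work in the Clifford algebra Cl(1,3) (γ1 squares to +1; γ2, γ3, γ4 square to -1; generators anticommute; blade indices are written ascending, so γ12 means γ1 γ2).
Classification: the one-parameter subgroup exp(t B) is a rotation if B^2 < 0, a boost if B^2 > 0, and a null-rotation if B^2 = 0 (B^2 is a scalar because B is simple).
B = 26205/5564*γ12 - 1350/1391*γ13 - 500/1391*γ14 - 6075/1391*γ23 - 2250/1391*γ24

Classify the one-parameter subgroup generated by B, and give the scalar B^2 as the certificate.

B^2 term by term: the squares give (26205/5564)^2*(γ12)^2 + (-1350/1391)^2*(γ13)^2 + (-500/1391)^2*(γ14)^2 + (-6075/1391)^2*(γ23)^2 + (-2250/1391)^2*(γ24)^2 = 686702025/30958096*(+1) + 1822500/1934881*(+1) + 250000/1934881*(+1) + 36905625/1934881*(-1) + 5062500/1934881*(-1) = 25/16 (each basis 2-blade squares to minus the product of its generators' squares); cross terms between blades sharing an index anticommute and cancel; the commuting (index-disjoint) pairs give grade-4 terms 2*c*c'*(blade product), which cancel blade by blade — γ1234: -6075000/1934881 + 6075000/1934881 = 0 — confirming B is simple. So B^2 = 25/16.
Answer: boost, certificate B^2 = 25/16. The scalar 25/16 is the complete invariant here: its sign names the subgroup type.


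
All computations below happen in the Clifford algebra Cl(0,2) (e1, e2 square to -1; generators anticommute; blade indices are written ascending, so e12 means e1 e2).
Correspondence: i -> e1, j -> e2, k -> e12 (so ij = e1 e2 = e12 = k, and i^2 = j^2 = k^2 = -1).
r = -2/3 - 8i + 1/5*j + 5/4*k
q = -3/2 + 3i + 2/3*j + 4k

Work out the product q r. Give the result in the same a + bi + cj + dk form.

In blades: q = -3/2 + 3*e1 + 2/3*e2 + 4*e12, r = -2/3 - 8*e1 + 1/5*e2 + 5/4*e12.
Distribute q over r term by term (generator squares from the signature, products reordered to ascending indices): (-3/2)*r = 1 + 12*e1 - 3/10*e2 - 15/8*e12; (3*e1)*r = 24 - 2*e1 - 15/4*e2 + 3/5*e12; (2/3*e2)*r = -2/15 + 5/6*e1 - 4/9*e2 + 16/3*e12; (4*e12)*r = -5 - 4/5*e1 - 32*e2 - 8/3*e12.
Sum: 298/15 + 301/30*e1 - 6569/180*e2 + 167/120*e12; translating back through the correspondence:
Answer: 298/15 + 301/30*i - 6569/180*j + 167/120*k


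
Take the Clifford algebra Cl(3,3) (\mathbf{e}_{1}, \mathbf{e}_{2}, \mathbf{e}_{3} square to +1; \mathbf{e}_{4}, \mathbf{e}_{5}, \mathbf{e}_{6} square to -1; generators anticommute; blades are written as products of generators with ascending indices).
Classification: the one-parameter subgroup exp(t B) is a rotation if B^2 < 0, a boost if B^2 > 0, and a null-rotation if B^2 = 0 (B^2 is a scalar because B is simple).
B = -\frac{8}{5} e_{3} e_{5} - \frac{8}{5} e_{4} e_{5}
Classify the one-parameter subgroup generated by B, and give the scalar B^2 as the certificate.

B^2 term by term: the squares give (-\frac{8}{5})^2*(e_{3} e_{5})^2 + (-\frac{8}{5})^2*(e_{4} e_{5})^2 = \frac{64}{25}*(+1) + \frac{64}{25}*(-1) = 0 (each basis 2-blade squares to minus the product of its generators' squares); cross terms between blades sharing an index anticommute and cancel. So B^2 = 0.
Answer: null-rotation, certificate B^2 = 0. The invariant at work: B^2 = 0 is unchanged by conjugation, hence its sign classifies the subgroup whatever basis B is written in.


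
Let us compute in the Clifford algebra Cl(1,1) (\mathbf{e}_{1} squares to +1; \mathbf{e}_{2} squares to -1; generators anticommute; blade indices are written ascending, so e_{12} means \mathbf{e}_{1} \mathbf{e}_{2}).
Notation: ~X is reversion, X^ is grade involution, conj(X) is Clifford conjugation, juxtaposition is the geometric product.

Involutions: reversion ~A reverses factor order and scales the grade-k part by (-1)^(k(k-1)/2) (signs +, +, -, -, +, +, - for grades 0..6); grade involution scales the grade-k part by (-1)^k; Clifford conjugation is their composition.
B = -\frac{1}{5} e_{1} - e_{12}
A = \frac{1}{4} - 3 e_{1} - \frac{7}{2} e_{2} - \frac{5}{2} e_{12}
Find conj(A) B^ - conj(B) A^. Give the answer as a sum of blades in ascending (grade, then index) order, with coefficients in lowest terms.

first term: -\frac{19}{10} - \frac{69}{20} e_{1} - \frac{7}{2} e_{2} - \frac{19}{20} e_{12}
second term: -\frac{19}{10} - \frac{69}{20} e_{1} - \frac{7}{2} e_{2} + \frac{19}{20} e_{12}
Answer: -\frac{19}{10} e_{12}


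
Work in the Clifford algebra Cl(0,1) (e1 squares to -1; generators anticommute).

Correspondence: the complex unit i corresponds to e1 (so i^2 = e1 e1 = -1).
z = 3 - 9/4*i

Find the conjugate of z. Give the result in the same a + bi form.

In blades: z = 3 - 9/4*e1.
Conjugation here is Clifford conjugation: the scalar is fixed and the grade-1 and grade-2 blades all flip sign, giving 3 + 9/4*e1; translating back:
Answer: 3 + 9/4*i


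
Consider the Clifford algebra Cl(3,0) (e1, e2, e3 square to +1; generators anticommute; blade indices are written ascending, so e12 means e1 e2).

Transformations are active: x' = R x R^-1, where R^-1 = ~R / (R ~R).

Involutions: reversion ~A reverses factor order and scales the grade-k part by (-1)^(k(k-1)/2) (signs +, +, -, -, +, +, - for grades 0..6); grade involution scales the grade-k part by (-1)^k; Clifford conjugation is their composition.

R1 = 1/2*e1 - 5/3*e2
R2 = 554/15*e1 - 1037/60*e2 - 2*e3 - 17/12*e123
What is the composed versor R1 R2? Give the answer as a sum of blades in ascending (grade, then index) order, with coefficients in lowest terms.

Distribute over the terms of R1 (each basis-blade product reordered to ascending indices, repeated generators contracted through their squares):
(1/2*e1) R2 = 277/15 - 1037/120*e12 - e13 - 17/24*e23
(-5/3*e2) R2 = 1037/36 + 554/9*e12 - 85/36*e13 + 10/3*e23
Summing the partial products and collecting blades:
Answer: 8509/180 + 19049/360*e12 - 121/36*e13 + 21/8*e23


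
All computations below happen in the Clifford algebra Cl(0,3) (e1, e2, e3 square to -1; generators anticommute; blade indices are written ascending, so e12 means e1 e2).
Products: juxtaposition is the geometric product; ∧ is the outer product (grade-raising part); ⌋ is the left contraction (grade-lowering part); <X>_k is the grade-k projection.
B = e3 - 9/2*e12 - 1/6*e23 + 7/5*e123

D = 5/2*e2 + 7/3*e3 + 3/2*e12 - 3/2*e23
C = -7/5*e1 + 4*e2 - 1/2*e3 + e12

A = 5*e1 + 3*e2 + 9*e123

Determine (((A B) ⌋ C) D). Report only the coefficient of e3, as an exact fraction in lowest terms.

step 1: 63/5 - 12*e1 + 45/2*e2 + 41*e3 - 9*e12 + 46/5*e13 - 4*e23 - 5/6*e123
step 2: -773/10 + 243/50*e1 + 312/5*e2 - 63/10*e3 + 63/5*e12
step 3: -801/5 + 621/10*e1 - 19109/100*e2 - 2603/30*e3 - 519/5*e12 + 756/25*e13 + 2773/10*e23 + 633/50*e123
Answer: -2603/30


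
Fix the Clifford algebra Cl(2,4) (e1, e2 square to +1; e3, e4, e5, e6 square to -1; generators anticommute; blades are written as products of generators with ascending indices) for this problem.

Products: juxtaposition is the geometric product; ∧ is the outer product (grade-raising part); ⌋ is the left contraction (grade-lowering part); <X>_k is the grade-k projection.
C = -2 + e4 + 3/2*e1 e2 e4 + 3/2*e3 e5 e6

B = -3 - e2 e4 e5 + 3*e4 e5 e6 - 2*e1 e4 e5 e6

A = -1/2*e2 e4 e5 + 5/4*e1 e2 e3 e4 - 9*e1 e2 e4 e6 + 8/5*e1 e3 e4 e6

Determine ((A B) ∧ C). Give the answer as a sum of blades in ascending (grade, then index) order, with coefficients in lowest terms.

step 1: -1/2 - 18*e2 e5 + 3/2*e2 e6 + 16/5*e3 e5 - 27*e1 e2 e5 + e1 e2 e6 + 121/20*e1 e3 e5 - 9*e1 e5 e6 + 3/2*e2 e4 e5 - 15/4*e1 e2 e3 e4 + 27*e1 e2 e4 e6 - 24/5*e1 e3 e4 e6 - 5/2*e2 e3 e5 e6 - 107/20*e1 e2 e3 e5 e6
step 2: 1 - 1/2*e4 + 36*e2 e5 - 3*e2 e6 - 32/5*e3 e5 - 3/4*e1 e2 e4 + 54*e1 e2 e5 - 2*e1 e2 e6 - 121/10*e1 e3 e5 + 18*e1 e5 e6 + 15*e2 e4 e5 - 3/2*e2 e4 e6 - 16/5*e3 e4 e5 - 3/4*e3 e5 e6 + 15/2*e1 e2 e3 e4 + 27*e1 e2 e4 e5 - 55*e1 e2 e4 e6 - 121/20*e1 e3 e4 e5 + 48/5*e1 e3 e4 e6 - 9*e1 e4 e5 e6 + 5*e2 e3 e5 e6 - 24/5*e1 e2 e3 e4 e5 + 107/10*e1 e2 e3 e5 e6 - 5/2*e2 e3 e4 e5 e6 - 107/20*e1 e2 e3 e4 e5 e6
Answer: 1 - 1/2*e4 + 36*e2 e5 - 3*e2 e6 - 32/5*e3 e5 - 3/4*e1 e2 e4 + 54*e1 e2 e5 - 2*e1 e2 e6 - 121/10*e1 e3 e5 + 18*e1 e5 e6 + 15*e2 e4 e5 - 3/2*e2 e4 e6 - 16/5*e3 e4 e5 - 3/4*e3 e5 e6 + 15/2*e1 e2 e3 e4 + 27*e1 e2 e4 e5 - 55*e1 e2 e4 e6 - 121/20*e1 e3 e4 e5 + 48/5*e1 e3 e4 e6 - 9*e1 e4 e5 e6 + 5*e2 e3 e5 e6 - 24/5*e1 e2 e3 e4 e5 + 107/10*e1 e2 e3 e5 e6 - 5/2*e2 e3 e4 e5 e6 - 107/20*e1 e2 e3 e4 e5 e6


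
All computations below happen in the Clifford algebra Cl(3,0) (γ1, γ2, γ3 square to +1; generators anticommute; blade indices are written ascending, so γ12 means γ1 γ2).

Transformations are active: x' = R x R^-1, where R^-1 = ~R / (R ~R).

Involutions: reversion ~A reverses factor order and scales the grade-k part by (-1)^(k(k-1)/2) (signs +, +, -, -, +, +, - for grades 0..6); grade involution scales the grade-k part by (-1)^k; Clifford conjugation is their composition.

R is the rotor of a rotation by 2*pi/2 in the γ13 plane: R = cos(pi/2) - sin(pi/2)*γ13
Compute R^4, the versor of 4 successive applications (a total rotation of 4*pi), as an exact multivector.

Half-angle bookkeeping: 4 applications in γ13 add up to rotor phase 4*pi/2 = 2*pi, so R^4 = cos(2*pi) - sin(2*pi)*γ13.
cos(2*pi) = 1 and sin(2*pi) = 0, so R^4 = 1. The total rotation 4*pi is 2 full turns, so every vector returns to itself, yet the rotor is +1, back on the identity sheet (an even number of 2*pi turns).
Answer: 1


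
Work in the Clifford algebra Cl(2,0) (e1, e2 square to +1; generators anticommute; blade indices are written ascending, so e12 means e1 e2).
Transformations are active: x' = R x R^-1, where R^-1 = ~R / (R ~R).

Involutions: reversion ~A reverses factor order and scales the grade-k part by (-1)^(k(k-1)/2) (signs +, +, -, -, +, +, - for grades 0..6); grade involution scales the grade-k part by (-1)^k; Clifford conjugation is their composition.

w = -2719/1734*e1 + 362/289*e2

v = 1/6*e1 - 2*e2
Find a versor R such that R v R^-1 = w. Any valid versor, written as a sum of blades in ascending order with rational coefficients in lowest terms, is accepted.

Equal squares first: v^2 = w^2 = 145/36. Then v + w = -405/289*e1 - 216/289*e2 is a versor taking v to w, provided it is invertible.
Answer: -405/289*e1 - 216/289*e2


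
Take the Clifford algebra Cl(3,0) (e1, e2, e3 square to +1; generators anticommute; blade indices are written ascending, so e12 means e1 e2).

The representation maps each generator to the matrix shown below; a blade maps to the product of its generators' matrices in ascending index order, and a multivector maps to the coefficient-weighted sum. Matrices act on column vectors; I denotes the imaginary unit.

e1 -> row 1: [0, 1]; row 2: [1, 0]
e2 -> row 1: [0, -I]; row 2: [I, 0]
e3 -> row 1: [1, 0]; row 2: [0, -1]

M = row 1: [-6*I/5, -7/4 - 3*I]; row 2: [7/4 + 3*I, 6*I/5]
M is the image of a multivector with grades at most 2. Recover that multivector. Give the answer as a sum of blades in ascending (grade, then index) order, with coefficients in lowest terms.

Method: 1, rho(e1), rho(e2), rho(e3) form a trace-orthogonal basis of the 2x2 complex matrices (tr(X Y) = 2 if X = Y, else 0), so M = m0*1 + m1*rho(e1) + m2*rho(e2) + m3*rho(e3) with m0 = tr(M)/2 = 0, m1 = tr(M rho(e1))/2 = 0, m2 = tr(M rho(e2))/2 = 3 - 7*I/4, m3 = tr(M rho(e3))/2 = -6*I/5.
Multiplying table entries, the bivector images are rho(e12) = I*rho(e3), rho(e13) = -I*rho(e2), rho(e23) = I*rho(e1); with real blade coefficients the real parts of m0..m3 are the coefficients of 1, e1, e2, e3 and the imaginary parts give the bivectors (e23: Im m1, e13: -Im m2, e12: Im m3).
Answer: 3*e2 - 6/5*e12 + 7/4*e13


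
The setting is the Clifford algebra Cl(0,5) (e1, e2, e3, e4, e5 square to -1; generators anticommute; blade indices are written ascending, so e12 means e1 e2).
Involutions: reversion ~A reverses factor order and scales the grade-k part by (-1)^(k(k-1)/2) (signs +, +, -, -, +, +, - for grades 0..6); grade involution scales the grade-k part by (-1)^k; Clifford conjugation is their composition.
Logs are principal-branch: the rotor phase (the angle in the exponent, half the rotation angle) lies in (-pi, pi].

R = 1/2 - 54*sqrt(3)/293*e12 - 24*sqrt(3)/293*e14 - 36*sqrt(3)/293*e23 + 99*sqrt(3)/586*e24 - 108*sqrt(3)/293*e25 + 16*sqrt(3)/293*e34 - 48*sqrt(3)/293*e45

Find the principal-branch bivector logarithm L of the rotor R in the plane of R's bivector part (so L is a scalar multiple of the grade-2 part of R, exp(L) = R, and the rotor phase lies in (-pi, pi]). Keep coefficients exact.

The scalar part of R is 1/2, and that scalar determines the rotor phase on the principal branch; recovering the unit plane as bivector-part over sine of the phase gives L = phase * plane.
Concretely: cos(phase) = 1/2 gives phase = ±pi/3, and since phase/sin(phase) is even the sign is immaterial: L = (phase/sin(phase)) * <R>_2 = (2*sqrt(3)*pi/9) * <R>_2.
Answer: -36*pi/293*e12 - 16*pi/293*e14 - 24*pi/293*e23 + 33*pi/293*e24 - 72*pi/293*e25 + 32*pi/879*e34 - 32*pi/293*e45


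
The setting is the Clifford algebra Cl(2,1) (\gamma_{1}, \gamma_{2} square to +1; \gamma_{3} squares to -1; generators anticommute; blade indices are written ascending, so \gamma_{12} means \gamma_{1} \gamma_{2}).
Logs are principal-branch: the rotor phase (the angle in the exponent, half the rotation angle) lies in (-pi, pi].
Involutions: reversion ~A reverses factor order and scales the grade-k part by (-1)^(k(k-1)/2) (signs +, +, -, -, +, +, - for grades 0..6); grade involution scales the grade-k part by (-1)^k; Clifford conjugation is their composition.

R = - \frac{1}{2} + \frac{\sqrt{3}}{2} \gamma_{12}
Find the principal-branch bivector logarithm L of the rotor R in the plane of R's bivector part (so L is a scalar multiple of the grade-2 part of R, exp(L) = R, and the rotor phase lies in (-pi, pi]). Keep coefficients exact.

The scalar part of R is - \frac{1}{2}, which fixes the principal-branch rotor phase; the unit plane is then the bivector part divided by the sine of that phase, and L is that plane scaled by the phase.
Concretely: cos(phase) = - \frac{1}{2} gives phase = ±\frac{2 \pi}{3}, and since phase/sin(phase) is even the sign is immaterial: L = (phase/sin(phase)) * <R>_2 = (\frac{4 \sqrt{3} \pi}{9}) * <R>_2.
Answer: \frac{2 \pi}{3} \gamma_{12}


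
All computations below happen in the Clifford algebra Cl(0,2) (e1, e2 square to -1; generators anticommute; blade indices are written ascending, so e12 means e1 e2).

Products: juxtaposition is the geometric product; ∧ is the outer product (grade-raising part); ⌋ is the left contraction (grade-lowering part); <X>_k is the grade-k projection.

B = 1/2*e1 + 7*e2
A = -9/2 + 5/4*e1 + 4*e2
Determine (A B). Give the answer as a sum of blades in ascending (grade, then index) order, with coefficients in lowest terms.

step 1: -229/8 - 9/4*e1 - 63/2*e2 + 27/4*e12
Answer: -229/8 - 9/4*e1 - 63/2*e2 + 27/4*e12


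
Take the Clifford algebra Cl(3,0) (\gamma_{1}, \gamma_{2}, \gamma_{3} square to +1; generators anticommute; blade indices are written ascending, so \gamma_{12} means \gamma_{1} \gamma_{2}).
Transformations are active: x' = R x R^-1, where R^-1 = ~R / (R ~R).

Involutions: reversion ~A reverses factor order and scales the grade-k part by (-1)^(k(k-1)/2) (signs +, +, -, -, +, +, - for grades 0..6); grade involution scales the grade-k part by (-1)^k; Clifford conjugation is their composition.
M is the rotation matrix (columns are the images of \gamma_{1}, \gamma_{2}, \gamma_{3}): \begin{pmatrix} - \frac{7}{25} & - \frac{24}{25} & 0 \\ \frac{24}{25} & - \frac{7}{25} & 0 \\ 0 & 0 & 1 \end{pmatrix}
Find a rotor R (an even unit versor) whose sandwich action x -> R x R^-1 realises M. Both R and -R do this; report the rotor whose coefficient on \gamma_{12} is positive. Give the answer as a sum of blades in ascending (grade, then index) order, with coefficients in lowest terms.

Method: write R = a + b12*\gamma_{12} + b13*\gamma_{13} + b23*\gamma_{23} with a^2 + b12^2 + b13^2 + b23^2 = 1 (so R^-1 = ~R). Expanding the columns R e_j ~R gives tr M = 4a^2 - 1 and, from the antisymmetric part, M21 - M12 = -4a*b12, M13 - M31 = 4a*b13, M32 - M23 = -4a*b23.
Here tr M = \frac{11}{25}, so a^2 = (1 + tr M)/4 = \frac{9}{25} and a = ±\frac{3}{5}. Taking a = \frac{3}{5}: M21 - M12 = \frac{48}{25}, M13 - M31 = 0, M32 - M23 = 0, giving b12 = -\frac{4}{5}, b13 = 0, b23 = 0, i.e. R = \frac{3}{5} - \frac{4}{5} \gamma_{12}.
Its \gamma_{12} coefficient is negative, so report the other preimage -R.
Answer: -\frac{3}{5} + \frac{4}{5} \gamma_{12}. Sheet selection: the two-to-one cover makes ±R indistinguishable at the matrix level (trace \frac{11}{25}), so uniqueness comes from the required sign on \gamma_{12}.


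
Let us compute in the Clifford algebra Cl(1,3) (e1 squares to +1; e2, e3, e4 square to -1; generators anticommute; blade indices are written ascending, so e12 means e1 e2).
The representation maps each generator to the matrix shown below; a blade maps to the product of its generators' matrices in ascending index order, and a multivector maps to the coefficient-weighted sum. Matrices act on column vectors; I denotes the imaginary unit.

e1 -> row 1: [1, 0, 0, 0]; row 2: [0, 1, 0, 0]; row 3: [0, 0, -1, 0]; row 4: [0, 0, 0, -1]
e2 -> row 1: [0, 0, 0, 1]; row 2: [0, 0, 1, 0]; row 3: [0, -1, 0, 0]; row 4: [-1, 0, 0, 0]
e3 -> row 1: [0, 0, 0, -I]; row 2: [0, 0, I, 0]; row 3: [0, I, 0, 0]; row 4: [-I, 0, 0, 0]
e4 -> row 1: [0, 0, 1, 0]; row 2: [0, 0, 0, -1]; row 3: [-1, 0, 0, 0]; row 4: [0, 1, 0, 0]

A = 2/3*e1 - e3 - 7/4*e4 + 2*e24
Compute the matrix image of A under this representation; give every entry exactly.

Bivector images (products of the table entries): rho(e24) = rho(e2)rho(e4) = row 1: [0, 1, 0, 0]; row 2: [-1, 0, 0, 0]; row 3: [0, 0, 0, 1]; row 4: [0, 0, -1, 0].
M = (2/3)*rho(e1) + (-1)*rho(e3) + (-7/4)*rho(e4) + (2)*rho(e24), summed entrywise:
Answer: row 1: [2/3, 2, -7/4, I]; row 2: [-2, 2/3, -I, 7/4]; row 3: [7/4, -I, -2/3, 2]; row 4: [I, -7/4, -2, -2/3]
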